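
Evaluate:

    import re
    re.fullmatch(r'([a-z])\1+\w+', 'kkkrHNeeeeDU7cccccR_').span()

The backreference `\1` re-matches whatever the first group consumed, character for character.
`re.fullmatch` requires the pattern to consume the entire string.
The match spans [0:20] → 'kkkrHNeeeeDU7cccccR_'.
Captured: group 1 = 'k'.

(0, 20)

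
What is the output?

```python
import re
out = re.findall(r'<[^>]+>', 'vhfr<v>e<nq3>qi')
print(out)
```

Walking the string: at [4:7] → '<v>'; at [8:13] → '<nq3>'.
With no groups in the pattern, `findall` gives back each whole match — 2 here.

['<v>', '<nq3>']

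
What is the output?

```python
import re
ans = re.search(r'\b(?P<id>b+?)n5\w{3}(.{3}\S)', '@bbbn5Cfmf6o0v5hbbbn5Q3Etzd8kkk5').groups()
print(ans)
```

('bbb', 'f6o0')

The match spans [1:13] → 'bbbn5Cfmf6o0'.
Captured: group 1 = 'bbb', group 2 = 'f6o0'.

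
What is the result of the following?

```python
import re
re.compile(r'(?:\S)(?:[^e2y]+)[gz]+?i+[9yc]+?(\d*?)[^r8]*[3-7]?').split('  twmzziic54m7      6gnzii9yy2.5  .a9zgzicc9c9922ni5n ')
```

This matches a non-whitespace character (non-capturing group); then one or more of any character except [e2y] (non-capturing group); then one or more of one of [gz] (lazy), then one or more of a literal 'i', then one or more of one of [9yc] (lazy); then zero or more of a digit (lazy) (captured); then zero or more of any character except [r8], then optionally a character in [3-7].
Because the quantifier is non-greedy, it stops expanding at the earliest point where the rest of the pattern can succeed.
Matches to split on: at [2:54] → 'twmzziic54m7      6gnzii9yy2.5  .a9zgzicc9c9922ni5n '.
`re.split` interleaves the captured-group text with the surrounding fragments.

['  ', '', '']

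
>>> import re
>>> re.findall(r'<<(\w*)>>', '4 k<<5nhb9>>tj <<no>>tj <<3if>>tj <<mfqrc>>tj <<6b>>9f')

['5nhb9', 'no', '3if', 'mfqrc', '6b']

Matches: at [3:12] match '<<5nhb9>>', group 1 = '5nhb9'; at [15:21] match '<<no>>', group 1 = 'no'; at [24:31] match '<<3if>>', group 1 = '3if'; at [34:43] match '<<mfqrc>>', group 1 = 'mfqrc'; at [46:52] match '<<6b>>', group 1 = '6b'.
With a single group, `findall` returns only what that group captured — 5 items.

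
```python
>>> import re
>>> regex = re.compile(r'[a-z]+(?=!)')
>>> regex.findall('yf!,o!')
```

['yf', 'o']

The lookaround is zero-width — it requires the adjacent text to match without consuming it, so the asserted text isn't part of the match.
Scanning left to right: at [0:2] → 'yf'; at [4:5] → 'o'.
`findall` yields the raw match text (2 of them) because the pattern has no groups.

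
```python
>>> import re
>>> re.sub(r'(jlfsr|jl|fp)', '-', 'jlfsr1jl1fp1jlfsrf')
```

'-1-1-1-f'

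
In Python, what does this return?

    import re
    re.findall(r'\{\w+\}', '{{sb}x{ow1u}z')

['{sb}', '{ow1u}']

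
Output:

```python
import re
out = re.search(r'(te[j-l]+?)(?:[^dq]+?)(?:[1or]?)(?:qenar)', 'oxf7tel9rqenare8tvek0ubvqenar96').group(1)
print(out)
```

The pattern matches the literal 'te', then one or more of a character in [j-l] (lazy) (captured); then one or more of any character except [dq] (lazy) (non-capturing group); then optionally one of [1or] (non-capturing group); then the literal 'qe', then the literal 'nar' (non-capturing group).
Unlike `match`, `search` isn't anchored — it looks for the pattern anywhere in the string.
The match spans [4:14] → 'tel9rqenar'.
Captured: group 1 = 'tel'.

tel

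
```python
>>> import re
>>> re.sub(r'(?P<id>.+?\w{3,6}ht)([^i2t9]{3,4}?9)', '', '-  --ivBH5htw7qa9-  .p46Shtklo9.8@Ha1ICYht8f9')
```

Pattern: one or more of any character (lazy), then 3 to 6 of a word character, then the literal 'ht' (captured as 'id'); then 3 to 4 of any character except [i2t9] (lazy), then a literal '9' (captured).
Matches: at [0:17] → '-  --ivBH5htw7qa9'; at [17:31] → '-  .p46Shtklo9'.
Each match is replaced by ''.

'.8@Ha1ICYht8f9'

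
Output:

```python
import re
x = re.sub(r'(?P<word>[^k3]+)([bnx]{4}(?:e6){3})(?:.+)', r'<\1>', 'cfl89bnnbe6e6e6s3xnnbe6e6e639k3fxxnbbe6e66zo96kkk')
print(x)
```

<cfl89>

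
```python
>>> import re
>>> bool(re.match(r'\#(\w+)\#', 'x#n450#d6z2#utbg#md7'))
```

False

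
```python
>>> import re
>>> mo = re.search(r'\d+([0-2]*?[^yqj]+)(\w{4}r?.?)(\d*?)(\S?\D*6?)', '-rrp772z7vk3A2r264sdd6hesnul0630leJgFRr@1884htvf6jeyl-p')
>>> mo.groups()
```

('z7vk3A2r264sdd6hesnul0630leJgFRr@1884htvf6', 'jeyl-', '', 'p')

The match spans [4:55] → '772z7vk3A2r264sdd6hesnul0630leJgFRr@1884htvf6jeyl-p'.
Captured: group 1 = 'z7vk3A2r264sdd6hesnul0630leJgFRr@1884htvf6', group 2 = 'jeyl-', group 3 = '', group 4 = 'p'.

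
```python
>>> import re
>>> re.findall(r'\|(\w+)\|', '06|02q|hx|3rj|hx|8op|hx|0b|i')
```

['02q', '3rj', '8op', '0b']

Walking the string: at [2:7] match '|02q|', group 1 = '02q'; at [9:14] match '|3rj|', group 1 = '3rj'; at [16:21] match '|8op|', group 1 = '8op'; at [23:27] match '|0b|', group 1 = '0b'.
With a single group, `findall` returns only what that group captured — 4 items.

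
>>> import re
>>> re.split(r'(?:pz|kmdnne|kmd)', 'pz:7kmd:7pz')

['', ':7', ':7', '']

Each match becomes a cut point; 4 segments remain.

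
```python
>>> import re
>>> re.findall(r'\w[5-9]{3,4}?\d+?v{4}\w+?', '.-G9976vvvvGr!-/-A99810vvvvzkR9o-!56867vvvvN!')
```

['G9976vvvvG', 'A99810vvvvz', '56867vvvvN']

This matches a word character; then 3 to 4 of a character in [5-9] (lazy), then one or more of a digit (lazy), then exactly 4 of the literal 'v'; then one or more of a word character (lazy).
A `+?`/`*?`/`{m,n}?` starts at its minimum and grows only as far as needed for what follows to match.
Matches: at [2:12] → 'G9976vvvvG'; at [17:28] → 'A99810vvvvz'; at [34:44] → '56867vvvvN'.
Since nothing is captured, `findall` lists the 3 matched substrings directly.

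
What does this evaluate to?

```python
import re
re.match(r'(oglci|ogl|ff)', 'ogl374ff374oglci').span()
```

(0, 3)

`match` is anchored at position 0; if the pattern doesn't fit there, it returns None.
The match spans [0:3] → 'ogl'.
Captured: group 1 = 'ogl'.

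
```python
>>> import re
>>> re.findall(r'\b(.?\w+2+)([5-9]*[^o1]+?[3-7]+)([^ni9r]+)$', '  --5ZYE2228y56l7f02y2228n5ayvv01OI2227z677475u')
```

[('5ZYE2228y56l7f02y2228n5ayvv01OI222', '7z677475', 'u')]

This matches a word boundary (`\b`, zero-width); then optionally any character, then one or more of a word character, then one or more of the literal '2' (captured); then zero or more of a character in [5-9], then one or more of any character except [o1] (lazy), then one or more of a character in [3-7] (captured); then one or more of any character except [ni9r] (captured); then anchored at the end.
Scanning left to right: at [4:47] match '5ZYE2228y56l7f02y2228n5ayvv01OI2227z677475u', groups = ('5ZYE2228y56l7f02y2228n5ayvv01OI222', '7z677475', 'u').
Multiple groups make `findall` return tuples — one 3-tuple for the one match.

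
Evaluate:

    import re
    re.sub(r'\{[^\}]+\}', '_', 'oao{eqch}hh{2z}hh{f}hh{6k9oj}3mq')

'oao_hh_hh_hh_3mq'

Matches: at [3:9] → '{eqch}'; at [11:15] → '{2z}'; at [17:20] → '{f}'; at [22:29] → '{6k9oj}'.
Each match is replaced by '_'.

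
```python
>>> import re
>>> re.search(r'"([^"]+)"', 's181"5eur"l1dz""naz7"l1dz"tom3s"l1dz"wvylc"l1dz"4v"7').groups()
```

The match spans [4:10] → '"5eur"'.
Captured: group 1 = '5eur'.

('5eur',)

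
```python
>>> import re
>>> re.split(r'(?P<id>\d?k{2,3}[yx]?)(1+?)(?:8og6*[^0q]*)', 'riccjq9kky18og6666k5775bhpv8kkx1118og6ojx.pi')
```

The pattern matches optionally a digit, then 2 to 3 of the literal 'k', then optionally one of [yx] (captured as 'id'); then one or more of a literal '1' (lazy) (captured); then the literal '8og', then zero or more of the literal '6', then zero or more of any character except [0q] (non-capturing group).
`re.split` interleaves the captured-group text with the surrounding fragments.

['riccjq', '9kky', '1', '']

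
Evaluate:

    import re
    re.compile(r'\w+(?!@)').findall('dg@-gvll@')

The negative lookaround is zero-width — it rules out positions where the adjacent text would match, without consuming anything.
Scanning left to right: at [0:1] → 'd'; at [4:7] → 'gvl'.
No capturing groups, so `findall` returns the 2 full match strings.

['d', 'gvl']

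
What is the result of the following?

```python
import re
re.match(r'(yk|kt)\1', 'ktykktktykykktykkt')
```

With `match`, the pattern is implicitly anchored at the beginning.
Here the pattern fails at index 0, so the call returns None.

None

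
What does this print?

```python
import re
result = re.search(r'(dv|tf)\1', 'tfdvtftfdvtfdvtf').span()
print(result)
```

(4, 8)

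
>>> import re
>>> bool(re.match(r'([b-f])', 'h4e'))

This matches a character in [b-f] (captured).
`re.match` won't scan ahead — the pattern has to work from the very first character.
Here the string doesn't start with a match, so the call returns None, and `bool(None)` is False.

False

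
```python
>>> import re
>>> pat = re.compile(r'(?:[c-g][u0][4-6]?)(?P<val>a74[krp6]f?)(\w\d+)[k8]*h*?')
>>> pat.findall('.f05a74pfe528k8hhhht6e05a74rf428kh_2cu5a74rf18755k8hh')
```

The pattern matches a character in [c-g], then one of [u0], then optionally a character in [4-6] (non-capturing group); then the literal 'a74', then one of [krp6], then optionally the literal 'f' (captured as 'val'); then a word character, then one or more of a digit (captured); then zero or more of one of [k8], then zero or more of a literal 'h' (lazy).
Walking the string: at [1:15] match 'f05a74pfe528k8', groups = ('a74pf', 'e528'); at [21:33] match 'e05a74rf428k', groups = ('a74rf', '428'); at [36:51] match 'cu5a74rf18755k8', groups = ('a74rf', '18755').
2 groups means each result is a tuple of 2 captured strings — 3 here.

[('a74pf', 'e528'), ('a74rf', '428'), ('a74rf', '18755')]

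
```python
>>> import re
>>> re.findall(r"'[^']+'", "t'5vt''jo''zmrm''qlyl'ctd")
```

Since nothing is captured, `findall` lists the 4 matched substrings directly.

["'5vt'", "'jo'", "'zmrm'", "'qlyl'"]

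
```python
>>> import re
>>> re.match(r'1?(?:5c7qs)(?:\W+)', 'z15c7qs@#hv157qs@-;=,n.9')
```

None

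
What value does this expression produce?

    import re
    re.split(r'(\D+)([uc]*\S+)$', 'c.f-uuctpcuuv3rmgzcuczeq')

['', 'c.f-uuctpcuuv', '3rmgzcuczeq', '']

This matches one or more of a non-digit (captured); then zero or more of one of [uc], then one or more of a non-whitespace character (captured); then anchored at the end.
Matches to split on: at [0:24] → 'c.f-uuctpcuuv3rmgzcuczeq'.
With a capturing group present, the delimiter's captured portion is kept in the result list.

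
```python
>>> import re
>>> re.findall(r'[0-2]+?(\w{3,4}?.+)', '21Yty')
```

['1Yty']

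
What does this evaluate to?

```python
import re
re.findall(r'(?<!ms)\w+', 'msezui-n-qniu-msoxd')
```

`(?!…)`/`(?<!…)` only lets a position through if the neighbouring text does NOT match; no characters are consumed.
No capturing groups, so `findall` returns the 4 full match strings.

['msezui', 'n', 'qniu', 'msoxd']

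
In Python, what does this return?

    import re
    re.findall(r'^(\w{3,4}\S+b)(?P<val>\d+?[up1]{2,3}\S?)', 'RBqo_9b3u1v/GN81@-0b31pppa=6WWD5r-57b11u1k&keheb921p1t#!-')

[('RBqo_9b3u1v/GN81@-0b31pppa=6WWD5r-57b11u1k&keheb', '921p1t')]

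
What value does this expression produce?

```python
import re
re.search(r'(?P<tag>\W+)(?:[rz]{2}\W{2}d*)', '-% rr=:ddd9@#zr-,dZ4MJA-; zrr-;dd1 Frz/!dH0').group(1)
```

'-% '

The match spans [0:10] → '-% rr=:ddd'.
Captured: group 1 = '-% '.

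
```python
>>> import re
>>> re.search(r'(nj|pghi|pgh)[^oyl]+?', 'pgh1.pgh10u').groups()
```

('pgh',)

The match spans [0:4] → 'pgh1'.
Captured: group 1 = 'pgh'.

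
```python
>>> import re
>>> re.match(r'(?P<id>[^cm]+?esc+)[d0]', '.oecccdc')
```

None

This matches one or more of any character except [cm] (lazy), then the literal 'es', then one or more of the literal 'c' (captured as 'id'); then one of [d0].
`match` is anchored at position 0; if the pattern doesn't fit there, it returns None.
Here the pattern fails at index 0, so the call returns None.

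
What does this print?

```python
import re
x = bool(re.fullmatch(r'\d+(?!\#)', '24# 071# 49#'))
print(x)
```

Because the assertion is negative and zero-width, positions next to the forbidden text are skipped.
`re.fullmatch` is like wrapping the pattern in `^…$` (in single-line mode).
Here the string isn't matched end-to-end, so the call returns None, and `bool(None)` is False.

False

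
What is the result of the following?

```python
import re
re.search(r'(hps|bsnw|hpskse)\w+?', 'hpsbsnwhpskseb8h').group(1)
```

'hps'

`re.search` tries every starting position until one works.
The match spans [0:4] → 'hpsb'.
Captured: group 1 = 'hps'.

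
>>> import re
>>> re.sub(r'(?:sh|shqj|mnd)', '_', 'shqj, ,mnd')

`|` is ordered: at each position the engine commits to the first alternative that works.
`sub` substitutes '_' at each match site.

'_qj, ,_'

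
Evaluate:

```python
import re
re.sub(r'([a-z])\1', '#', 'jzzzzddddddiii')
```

The backreference `\1` re-matches whatever the first group consumed, character for character.
Every occurrence is swapped for '#'.

'j######i'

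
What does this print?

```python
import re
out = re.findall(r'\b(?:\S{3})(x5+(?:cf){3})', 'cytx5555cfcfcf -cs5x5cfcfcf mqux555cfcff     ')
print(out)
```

['x5555cfcfcf', 'x5cfcfcf']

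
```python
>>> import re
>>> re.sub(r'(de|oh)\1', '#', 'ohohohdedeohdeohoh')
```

'#oh#ohde#'

The backreference `\1` re-matches whatever the first group consumed, character for character.
Matches: at [0:4] → 'ohoh'; at [6:10] → 'dede'; at [14:18] → 'ohoh'.
Each match is replaced by '#'.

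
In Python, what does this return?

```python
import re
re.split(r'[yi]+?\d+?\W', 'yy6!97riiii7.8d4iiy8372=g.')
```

['', '97r', '8d4', 'g.']

This matches one or more of one of [yi] (lazy); then one or more of a digit (lazy), then a non-word character.
Matches to split on: at [0:4] → 'yy6!'; at [7:13] → 'iiii7.'; at [16:24] → 'iiy8372='.
Splitting on the pattern gives 4 pieces.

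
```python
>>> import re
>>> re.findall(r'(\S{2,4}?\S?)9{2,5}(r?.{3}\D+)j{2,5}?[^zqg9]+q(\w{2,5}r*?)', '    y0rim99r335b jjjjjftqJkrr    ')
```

[('y0rim', 'r335b jjj', 'Jkrr')]

This matches 2 to 4 of a non-whitespace character (lazy), then optionally a non-whitespace character (captured); then 2 to 5 of a literal '9'; then optionally a literal 'r', then exactly 3 of any character, then one or more of a non-digit (captured); then 2 to 5 of the literal 'j' (lazy), then one or more of any character except [zqg9], then the literal 'q'; then 2 to 5 of a word character, then zero or more of a literal 'r' (lazy) (captured).
Scanning left to right: at [4:29] match 'y0rim99r335b jjjjjftqJkrr', groups = ('y0rim', 'r335b jjj', 'Jkrr').
Multiple groups make `findall` return tuples — one 3-tuple for the one match.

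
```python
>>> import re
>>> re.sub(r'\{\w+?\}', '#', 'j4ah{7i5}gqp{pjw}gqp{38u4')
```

Matches: at [4:9] → '{7i5}'; at [12:17] → '{pjw}'.
Every occurrence is swapped for '#'.

'j4ah#gqp#gqp{38u4'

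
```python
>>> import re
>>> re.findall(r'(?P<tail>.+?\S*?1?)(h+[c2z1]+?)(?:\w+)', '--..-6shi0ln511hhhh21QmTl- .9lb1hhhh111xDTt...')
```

[('--..-6shi0ln511', 'hhhh2'), ('- .9lb1', 'hhhh1')]

Pattern: one or more of any character (lazy), then zero or more of a non-whitespace character (lazy), then optionally the literal '1' (captured as 'tail'); then one or more of the literal 'h', then one or more of one of [c2z1] (lazy) (captured); then one or more of a word character (non-capturing group).
Lazy quantifiers expand one character at a time until the remainder of the pattern can match.
Walking the string: at [0:25] match '--..-6shi0ln511hhhh21QmTl', groups = ('--..-6shi0ln511', 'hhhh2'); at [25:43] match '- .9lb1hhhh111xDTt', groups = ('- .9lb1', 'hhhh1').
`findall` packs the 2 group values into a tuple for every match.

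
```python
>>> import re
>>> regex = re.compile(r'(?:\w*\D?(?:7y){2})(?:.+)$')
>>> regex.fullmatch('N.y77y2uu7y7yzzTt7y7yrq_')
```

None

Pattern: zero or more of a word character, then optionally a non-digit, then the literal '7y' repeated 2 times (non-capturing group); then one or more of any character (non-capturing group); then anchored at the end.
`re.fullmatch` requires the pattern to consume the entire string.
Here there's no way to consume every character, so the call returns None.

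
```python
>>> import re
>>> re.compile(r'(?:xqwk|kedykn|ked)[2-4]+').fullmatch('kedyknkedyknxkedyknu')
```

`re.fullmatch` is like wrapping the pattern in `^…$` (in single-line mode).
Here the string isn't matched end-to-end, so the call returns None.

None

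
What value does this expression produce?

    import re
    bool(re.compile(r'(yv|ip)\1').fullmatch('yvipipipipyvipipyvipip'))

False

`\1` is not a pattern — it's the concrete string captured by group 1, re-applied verbatim.
`fullmatch` succeeds only if the pattern covers the string from start to end.
Here there's no way to consume every character, so the call returns None, and `bool(None)` is False.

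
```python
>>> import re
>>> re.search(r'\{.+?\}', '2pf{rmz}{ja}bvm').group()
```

A `+?`/`*?`/`{m,n}?` starts at its minimum and grows only as far as needed for what follows to match.
Unlike `match`, `search` isn't anchored — it looks for the pattern anywhere in the string.
The match spans [3:8] → '{rmz}'.

'{rmz}'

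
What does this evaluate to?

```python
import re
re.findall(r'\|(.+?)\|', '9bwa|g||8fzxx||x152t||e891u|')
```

['g', '8fzxx', 'x152t', 'e891u']

The `?` after the quantifier makes it lazy — it takes as little as possible before letting the rest of the pattern try.
With a single group, `findall` returns only what that group captured — 4 items.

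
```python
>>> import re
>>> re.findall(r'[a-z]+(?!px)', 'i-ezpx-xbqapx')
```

['i', 'ezpx', 'xbqapx']

Because the assertion is negative and zero-width, positions next to the forbidden text are skipped.
Scanning left to right: at [0:1] → 'i'; at [2:6] → 'ezpx'; at [7:13] → 'xbqapx'.
Since nothing is captured, `findall` lists the 3 matched substrings directly.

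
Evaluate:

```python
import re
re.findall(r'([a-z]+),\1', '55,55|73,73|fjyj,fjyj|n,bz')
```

A backreference is literal: `\1` must see the identical characters the first group matched.
Matches: at [12:21] match 'fjyj,fjyj', group 1 = 'fjyj'.
With a single group, `findall` returns only what that group captured — 1 item.

['fjyj']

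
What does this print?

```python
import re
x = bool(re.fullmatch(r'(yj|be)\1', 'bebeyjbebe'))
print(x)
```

False

`re.fullmatch` is like wrapping the pattern in `^…$` (in single-line mode).
Here the pattern can't cover the whole string, so the call returns None, and `bool(None)` is False.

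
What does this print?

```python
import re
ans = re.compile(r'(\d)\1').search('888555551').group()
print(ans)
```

`\1` is not a pattern — it's the concrete string captured by group 1, re-applied verbatim.
The match spans [0:2] → '88'.

88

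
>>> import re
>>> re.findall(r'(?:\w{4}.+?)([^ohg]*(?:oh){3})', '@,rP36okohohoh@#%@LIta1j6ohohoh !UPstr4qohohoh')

['kohohoh', 'j6ohohoh', '4qohohoh']

This matches exactly 4 of a word character, then one or more of any character (lazy) (non-capturing group); then zero or more of any character except [ohg], then the literal 'oh' repeated 3 times (captured).
Because the quantifier is non-greedy, it stops expanding at the earliest point where the rest of the pattern can succeed.
Walking the string: at [2:14] match 'rP36okohohoh', group 1 = 'kohohoh'; at [18:31] match 'LIta1j6ohohoh', group 1 = 'j6ohohoh'; at [33:46] match 'UPstr4qohohoh', group 1 = '4qohohoh'.
With a single group, `findall` returns only what that group captured — 3 items.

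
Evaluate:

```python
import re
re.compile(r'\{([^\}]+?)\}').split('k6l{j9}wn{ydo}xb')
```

['k6l', 'j9', 'wn', 'ydo', 'xb']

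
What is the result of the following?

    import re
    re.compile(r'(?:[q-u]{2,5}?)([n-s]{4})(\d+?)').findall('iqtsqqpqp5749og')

[('qpqp', '5')]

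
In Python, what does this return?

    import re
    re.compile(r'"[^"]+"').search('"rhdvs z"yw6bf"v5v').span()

Unlike `match`, `search` isn't anchored — it looks for the pattern anywhere in the string.
The match spans [0:9] → '"rhdvs z"'.

(0, 9)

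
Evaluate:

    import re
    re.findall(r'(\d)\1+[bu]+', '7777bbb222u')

['7', '2']

After group 1 captures some text, `\1` only succeeds where that same text appears again.
Matches: at [0:7] match '7777bbb', group 1 = '7'; at [7:11] match '222u', group 1 = '2'.
With a single group, `findall` returns only what that group captured — 2 items.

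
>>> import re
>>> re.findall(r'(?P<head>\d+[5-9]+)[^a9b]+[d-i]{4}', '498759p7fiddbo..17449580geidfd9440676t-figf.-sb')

With a single group, `findall` returns only what that group captured — 3 items.

['498759', '1744958', '9440676']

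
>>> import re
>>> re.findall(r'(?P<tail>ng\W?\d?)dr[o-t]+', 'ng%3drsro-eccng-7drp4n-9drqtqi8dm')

This matches the literal 'ng', then optionally a non-word character, then optionally a digit (captured as 'tail'); then the literal 'dr', then one or more of a character in [o-t].
With a single group, `findall` returns only what that group captured — 2 items.

['ng%3', 'ng-7']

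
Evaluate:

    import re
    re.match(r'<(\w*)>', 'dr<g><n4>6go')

None

`match` is anchored at position 0; if the pattern doesn't fit there, it returns None.
Here the string doesn't start with a match, so the call returns None.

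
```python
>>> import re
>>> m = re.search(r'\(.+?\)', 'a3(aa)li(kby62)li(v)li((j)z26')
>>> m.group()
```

'(aa)'

A non-greedy quantifier consumes as few characters as it can — just enough that the remainder of the pattern still matches from where it stops; whatever follows it matches normally.
Unlike `match`, `search` isn't anchored — it looks for the pattern anywhere in the string.
The match spans [2:6] → '(aa)'.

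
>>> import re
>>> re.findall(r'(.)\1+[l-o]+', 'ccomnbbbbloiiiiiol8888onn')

['c', 'b', 'i', '8']

The backreference `\1` re-matches whatever the first group consumed, character for character.
With a single group, `findall` returns only what that group captured — 4 items.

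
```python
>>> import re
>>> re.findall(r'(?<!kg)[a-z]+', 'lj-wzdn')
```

The negative lookaround is zero-width — it rules out positions where the adjacent text would match, without consuming anything.
Matches: at [0:2] → 'lj'; at [3:7] → 'wzdn'.
With no groups in the pattern, `findall` gives back each whole match — 2 here.

['lj', 'wzdn']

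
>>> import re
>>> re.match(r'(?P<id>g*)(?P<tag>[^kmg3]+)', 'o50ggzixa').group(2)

Pattern: zero or more of a literal 'g' (captured as 'id'); then one or more of any character except [kmg3] (captured as 'tag').
With `match`, the pattern is implicitly anchored at the beginning.
The match spans [0:3] → 'o50'.
Captured: group 1 = '', group 2 = 'o50'.

'o50'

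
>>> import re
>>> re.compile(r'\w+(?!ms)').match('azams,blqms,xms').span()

`re.match` won't scan ahead — the pattern has to work from the very first character.
The match spans [0:5] → 'azams'.

(0, 5)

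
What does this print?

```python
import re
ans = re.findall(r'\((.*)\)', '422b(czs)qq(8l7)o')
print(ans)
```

['czs)qq(8l7']

One capturing group, so `findall` returns just the captured substring from the one match — 1 in all.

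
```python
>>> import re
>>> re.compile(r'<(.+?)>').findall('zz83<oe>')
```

['oe']

Scanning left to right: at [4:8] match '<oe>', group 1 = 'oe'.
Because there's exactly one group, `findall` drops the full match and keeps group 1 from the one hit.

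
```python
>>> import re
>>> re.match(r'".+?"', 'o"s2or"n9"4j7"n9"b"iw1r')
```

None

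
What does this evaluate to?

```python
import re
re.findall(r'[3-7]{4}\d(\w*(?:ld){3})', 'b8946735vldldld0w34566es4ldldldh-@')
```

Because there's exactly one group, `findall` drops the full match and keeps group 1 from the one hit.

['vldldld0w34566es4ldldld']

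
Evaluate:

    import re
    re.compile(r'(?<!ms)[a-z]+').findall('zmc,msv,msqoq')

['zmc', 'msv', 'msqoq']

The negative lookahead/lookbehind blocks any match where the forbidden context is present.
Scanning left to right: at [0:3] → 'zmc'; at [4:7] → 'msv'; at [8:13] → 'msqoq'.
Since nothing is captured, `findall` lists the 3 matched substrings directly.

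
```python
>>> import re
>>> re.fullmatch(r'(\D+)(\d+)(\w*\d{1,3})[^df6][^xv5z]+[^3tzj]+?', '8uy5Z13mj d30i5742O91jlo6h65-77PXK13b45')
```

The pattern matches one or more of a non-digit (captured); then one or more of a digit (captured); then zero or more of a word character, then 1 to 3 of a digit (captured); then any character except [df6], then one or more of any character except [xv5z]; then one or more of any character except [3tzj] (lazy).
`fullmatch` succeeds only if the pattern covers the string from start to end.
Here there's no way to consume every character, so the call returns None.

None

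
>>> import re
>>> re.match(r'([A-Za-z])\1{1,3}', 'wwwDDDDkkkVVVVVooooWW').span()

`match` is anchored at position 0; if the pattern doesn't fit there, it returns None.
The match spans [0:3] → 'www'.

(0, 3)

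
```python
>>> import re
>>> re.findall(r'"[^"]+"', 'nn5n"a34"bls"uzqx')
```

['"a34"']

Walking the string: at [4:9] → '"a34"'.
With no groups in the pattern, `findall` gives back each whole match — 1 here.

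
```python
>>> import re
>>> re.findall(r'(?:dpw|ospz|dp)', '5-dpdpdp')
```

Scanning left to right: at [2:4] → 'dp'; at [4:6] → 'dp'; at [6:8] → 'dp'.
Since nothing is captured, `findall` lists the 3 matched substrings directly.

['dp', 'dp', 'dp']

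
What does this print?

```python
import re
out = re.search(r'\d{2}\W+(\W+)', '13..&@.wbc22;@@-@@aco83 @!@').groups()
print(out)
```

The match spans [0:7] → '13..&@.'.
Captured: group 1 = '.'.

('.',)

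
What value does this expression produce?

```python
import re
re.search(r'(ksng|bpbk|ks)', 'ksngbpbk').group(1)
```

The match spans [0:4] → 'ksng'.
Captured: group 1 = 'ksng'.

'ksng'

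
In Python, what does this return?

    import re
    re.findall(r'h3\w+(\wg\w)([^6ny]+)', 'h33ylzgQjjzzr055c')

[('zgQ', 'jjzzr055c')]

2 groups means the one result is a tuple of 2 captured strings — 1 here.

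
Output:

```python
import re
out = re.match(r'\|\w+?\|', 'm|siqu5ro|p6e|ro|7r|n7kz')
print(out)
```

`re.match` won't scan ahead — the pattern has to work from the very first character.
Here the pattern fails at index 0, so the call returns None.

None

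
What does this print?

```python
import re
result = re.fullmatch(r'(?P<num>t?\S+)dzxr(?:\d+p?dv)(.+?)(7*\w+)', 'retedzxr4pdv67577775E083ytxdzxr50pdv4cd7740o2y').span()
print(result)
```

(0, 46)

Pattern: optionally a literal 't', then one or more of a non-whitespace character (captured as 'num'); then the literal 'dz', then the literal 'xr'; then one or more of a digit, then optionally a literal 'p', then the literal 'dv' (non-capturing group); then one or more of any character (lazy) (captured); then zero or more of a literal '7', then one or more of a word character (captured).
For `fullmatch`, every character of the input must be accounted for by the pattern.
The match spans [0:46] → 'retedzxr4pdv67577775E083ytxdzxr50pdv4cd7740o2y'.
Captured: group 1 = 'retedzxr4pdv67577775E083ytx', group 2 = '4', group 3 = 'cd7740o2y'.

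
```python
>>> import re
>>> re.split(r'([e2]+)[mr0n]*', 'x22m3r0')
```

['x', '22', '3r0']

This matches one or more of one of [e2] (captured); then zero or more of one of [mr0n].
Matches to split on: at [1:4] → '22m'.
The group in the pattern means `split` returns the separators' captures alongside the pieces.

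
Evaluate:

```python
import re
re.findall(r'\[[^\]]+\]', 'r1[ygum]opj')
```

['[ygum]']

Matches: at [2:8] → '[ygum]'.
No capturing groups, so `findall` returns the 1 full match string.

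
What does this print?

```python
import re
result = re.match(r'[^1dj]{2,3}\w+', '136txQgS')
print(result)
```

`match` is anchored at position 0; if the pattern doesn't fit there, it returns None.
Here the pattern fails at index 0, so the call returns None.

None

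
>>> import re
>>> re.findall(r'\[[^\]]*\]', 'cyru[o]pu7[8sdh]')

Matches: at [4:7] → '[o]'; at [10:16] → '[8sdh]'.
With no groups in the pattern, `findall` gives back each whole match — 2 here.

['[o]', '[8sdh]']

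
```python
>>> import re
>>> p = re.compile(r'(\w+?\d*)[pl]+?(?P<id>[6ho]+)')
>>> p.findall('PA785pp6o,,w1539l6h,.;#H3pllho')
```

[('PA785', '6o'), ('w1539', '6h'), ('H3', 'ho')]

Pattern: one or more of a word character (lazy), then zero or more of a digit (captured); then one or more of one of [pl] (lazy); then one or more of one of [6ho] (captured as 'id').
The `?` after the quantifier makes it lazy — it takes as little as possible before letting the rest of the pattern try.
Matches: at [0:9] match 'PA785pp6o', groups = ('PA785', '6o'); at [11:19] match 'w1539l6h', groups = ('w1539', '6h'); at [23:30] match 'H3pllho', groups = ('H3', 'ho').
Multiple groups make `findall` return tuples — one 2-tuple for each match.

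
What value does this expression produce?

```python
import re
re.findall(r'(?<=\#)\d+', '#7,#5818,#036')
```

The positive lookaround only admits positions where the adjacent text matches; those characters stay outside the span.
Scanning left to right: at [1:2] → '7'; at [4:8] → '5818'; at [10:13] → '036'.
With no groups in the pattern, `findall` gives back each whole match — 3 here.

['7', '5818', '036']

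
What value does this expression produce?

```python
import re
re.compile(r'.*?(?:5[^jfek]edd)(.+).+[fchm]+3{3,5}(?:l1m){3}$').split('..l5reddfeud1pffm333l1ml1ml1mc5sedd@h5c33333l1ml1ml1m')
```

The pattern matches zero or more of any character (lazy); then the literal '5', then any character except [jfek], then the literal 'edd' (non-capturing group); then one or more of any character (captured); then one or more of any character; then one or more of one of [fchm]; then 3 to 5 of a literal '3', then the literal 'l1m' repeated 3 times; then anchored at the end.
Matches to split on: at [0:53] → '..l5reddfeud1pffm333l1ml1ml1mc5sedd@h5c33333l1ml1ml1m'.
The group in the pattern means `split` returns the separators' captures alongside the pieces.

['', 'feud1pffm333l1ml1ml1mc5sedd@h', '']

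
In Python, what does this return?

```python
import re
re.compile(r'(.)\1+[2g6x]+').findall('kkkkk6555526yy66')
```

['k', '5', 'y']

A backreference is literal: `\1` must see the identical characters the first group matched.
Matches: at [0:6] match 'kkkkk6', group 1 = 'k'; at [6:12] match '555526', group 1 = '5'; at [12:16] match 'yy66', group 1 = 'y'.
Because there's exactly one group, `findall` drops the full match and keeps group 1 from each hit.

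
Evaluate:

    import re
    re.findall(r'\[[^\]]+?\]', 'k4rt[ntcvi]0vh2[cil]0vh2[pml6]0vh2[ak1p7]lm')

No capturing groups, so `findall` returns the 4 full match strings.

['[ntcvi]', '[cil]', '[pml6]', '[ak1p7]']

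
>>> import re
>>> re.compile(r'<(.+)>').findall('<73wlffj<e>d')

['73wlffj<e']

Matches: at [0:11] match '<73wlffj<e>', group 1 = '73wlffj<e'.
One capturing group, so `findall` returns just the captured substring from the one match — 1 in all.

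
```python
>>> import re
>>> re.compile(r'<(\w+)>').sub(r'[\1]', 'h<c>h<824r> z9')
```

'h[c]h[824r] z9'

Matches: at [1:4] → '<c>'; at [5:11] → '<824r>'.
`\1` in the replacement pulls in group 1's text for each match.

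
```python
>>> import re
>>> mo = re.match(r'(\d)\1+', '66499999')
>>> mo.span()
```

(0, 2)

`re.match` only tries the pattern at the start of the string.
The match spans [0:2] → '66'.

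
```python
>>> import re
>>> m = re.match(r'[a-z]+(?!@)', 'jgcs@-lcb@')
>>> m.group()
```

'jgc'

The negative lookaround is zero-width — it rules out positions where the adjacent text would match, without consuming anything.
With `match`, the pattern is implicitly anchored at the beginning.
The match spans [0:3] → 'jgc'.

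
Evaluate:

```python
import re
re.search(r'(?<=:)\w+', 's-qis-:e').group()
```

'e'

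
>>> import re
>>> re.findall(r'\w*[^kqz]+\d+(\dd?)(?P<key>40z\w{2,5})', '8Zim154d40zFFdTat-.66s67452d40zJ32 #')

This matches zero or more of a word character, then one or more of any character except [kqz], then one or more of a digit; then a digit, then optionally the literal 'd' (captured); then the literal '40z', then 2 to 5 of a word character (captured as 'key').
With 2 capturing groups, `findall` returns a 2-tuple per match.

[('2d', '40zJ32')]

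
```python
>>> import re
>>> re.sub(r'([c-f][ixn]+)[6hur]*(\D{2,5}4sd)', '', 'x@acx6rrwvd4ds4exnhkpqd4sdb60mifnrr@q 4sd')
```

Every occurrence is swapped for ''.

'x@acx6rrwvd4ds4b60mi'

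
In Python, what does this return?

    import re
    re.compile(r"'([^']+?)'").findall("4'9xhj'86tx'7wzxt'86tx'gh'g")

Matches: at [1:7] match "'9xhj'", group 1 = '9xhj'; at [11:18] match "'7wzxt'", group 1 = '7wzxt'; at [22:26] match "'gh'", group 1 = 'gh'.
One capturing group, so `findall` returns just the captured substring from each match — 3 in all.

['9xhj', '7wzxt', 'gh']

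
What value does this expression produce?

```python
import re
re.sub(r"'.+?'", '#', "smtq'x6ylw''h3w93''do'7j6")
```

'smtq###7j6'

Lazy quantifiers expand one character at a time until the remainder of the pattern can match.
Matches: at [4:11] → "'x6ylw'"; at [11:18] → "'h3w93'"; at [18:22] → "'do'".
Each match is replaced by '#'.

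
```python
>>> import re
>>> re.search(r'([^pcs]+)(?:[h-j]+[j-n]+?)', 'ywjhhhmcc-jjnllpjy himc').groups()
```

('ywjhh',)

Pattern: one or more of any character except [pcs] (captured); then one or more of a character in [h-j], then one or more of a character in [j-n] (lazy) (non-capturing group).
`re.search` scans for the first position where the pattern succeeds.
The match spans [0:7] → 'ywjhhhm'.
Captured: group 1 = 'ywjhh'.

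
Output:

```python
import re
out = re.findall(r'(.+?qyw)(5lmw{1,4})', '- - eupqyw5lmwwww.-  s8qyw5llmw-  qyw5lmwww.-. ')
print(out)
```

[('- - eupqyw', '5lmwwww'), ('.-  s8qyw5llmw-  qyw', '5lmwww')]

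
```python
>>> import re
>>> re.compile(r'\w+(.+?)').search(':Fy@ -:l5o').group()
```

'Fy@'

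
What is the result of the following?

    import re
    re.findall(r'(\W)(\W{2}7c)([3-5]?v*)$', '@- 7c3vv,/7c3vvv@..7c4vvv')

[('@', '..7c', '4vvv')]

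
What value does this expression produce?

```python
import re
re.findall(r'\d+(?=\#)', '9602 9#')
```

['9']

The lookaround is zero-width — it requires the adjacent text to match without consuming it, so the asserted text isn't part of the match.
Since nothing is captured, `findall` lists the 1 matched substring directly.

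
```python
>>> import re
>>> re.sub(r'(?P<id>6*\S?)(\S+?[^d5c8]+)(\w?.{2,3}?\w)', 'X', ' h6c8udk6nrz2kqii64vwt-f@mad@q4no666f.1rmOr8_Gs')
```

' XXX'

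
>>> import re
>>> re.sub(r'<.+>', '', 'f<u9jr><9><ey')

Matches: at [1:10] → '<u9jr><9>'.
Each match is replaced by ''.

'f<ey'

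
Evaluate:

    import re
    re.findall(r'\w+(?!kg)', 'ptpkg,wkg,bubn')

The negative lookahead/lookbehind blocks any match where the forbidden context is present.
No capturing groups, so `findall` returns the 3 full match strings.

['ptpkg', 'wkg', 'bubn']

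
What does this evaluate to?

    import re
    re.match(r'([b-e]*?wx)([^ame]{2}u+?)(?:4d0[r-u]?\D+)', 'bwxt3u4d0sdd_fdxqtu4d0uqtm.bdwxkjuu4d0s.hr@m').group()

This matches zero or more of a character in [b-e] (lazy), then the literal 'wx' (captured); then exactly 2 of any character except [ame], then one or more of the literal 'u' (lazy) (captured); then the literal '4d0', then optionally a character in [r-u], then one or more of a non-digit (non-capturing group).
`re.match` won't scan ahead — the pattern has to work from the very first character.
The match spans [0:19] → 'bwxt3u4d0sdd_fdxqtu'.
Captured: group 1 = 'bwx', group 2 = 't3u'.

'bwxt3u4d0sdd_fdxqtu'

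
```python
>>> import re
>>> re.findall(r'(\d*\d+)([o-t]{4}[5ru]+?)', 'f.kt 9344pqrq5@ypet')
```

[('9344', 'pqrq5')]

`findall` packs the 2 group values into a tuple for every match.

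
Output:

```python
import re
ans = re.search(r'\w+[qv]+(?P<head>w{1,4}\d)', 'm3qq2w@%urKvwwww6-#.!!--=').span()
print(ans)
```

(8, 17)

The pattern matches one or more of a word character; then one or more of one of [qv]; then 1 to 4 of the literal 'w', then a digit (captured as 'head').
The match spans [8:17] → 'urKvwwww6'.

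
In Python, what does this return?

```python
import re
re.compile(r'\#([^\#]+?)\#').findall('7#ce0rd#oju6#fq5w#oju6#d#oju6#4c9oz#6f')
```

Matches: at [1:8] match '#ce0rd#', group 1 = 'ce0rd'; at [12:18] match '#fq5w#', group 1 = 'fq5w'; at [22:25] match '#d#', group 1 = 'd'; at [29:36] match '#4c9oz#', group 1 = '4c9oz'.
With a single group, `findall` returns only what that group captured — 4 items.

['ce0rd', 'fq5w', 'd', '4c9oz']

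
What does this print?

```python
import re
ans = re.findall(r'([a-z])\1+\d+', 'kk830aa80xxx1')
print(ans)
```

After group 1 captures some text, `\1` only succeeds where that same text appears again.
Because there's exactly one group, `findall` drops the full match and keeps group 1 from each hit.

['k', 'a', 'x']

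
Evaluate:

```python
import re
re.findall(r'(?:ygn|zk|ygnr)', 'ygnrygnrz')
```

Branches in `(...|...)` are attempted left-to-right; the first branch that allows the whole pattern to succeed is taken.
Since nothing is captured, `findall` lists the 2 matched substrings directly.

['ygn', 'ygn']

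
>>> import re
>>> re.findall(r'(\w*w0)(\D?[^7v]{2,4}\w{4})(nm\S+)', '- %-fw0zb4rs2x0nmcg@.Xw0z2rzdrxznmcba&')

3 groups means the one result is a tuple of 3 captured strings — 1 here.

[('fw0', 'zb4rs2x0', 'nmcg@.Xw0z2rzdrxznmcba&')]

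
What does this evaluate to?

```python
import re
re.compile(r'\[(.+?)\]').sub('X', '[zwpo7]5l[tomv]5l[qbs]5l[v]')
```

'X5lX5lX5lX'

Because the quantifier is non-greedy, it stops expanding at the earliest point where the rest of the pattern can succeed.
Every occurrence is swapped for 'X'.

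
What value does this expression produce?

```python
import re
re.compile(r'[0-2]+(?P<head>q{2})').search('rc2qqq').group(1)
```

This matches one or more of a character in [0-2]; then exactly 2 of a literal 'q' (captured as 'head').
Unlike `match`, `search` isn't anchored — it looks for the pattern anywhere in the string.
The match spans [2:5] → '2qq'.
Captured: group 1 = 'qq'.

'qq'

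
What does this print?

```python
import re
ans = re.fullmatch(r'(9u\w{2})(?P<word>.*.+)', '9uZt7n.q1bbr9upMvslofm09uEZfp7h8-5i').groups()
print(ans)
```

This matches the literal '9u', then exactly 2 of a word character (captured); then zero or more of any character, then one or more of any character (captured as 'word').
For `fullmatch`, every character of the input must be accounted for by the pattern.
The match spans [0:35] → '9uZt7n.q1bbr9upMvslofm09uEZfp7h8-5i'.
Captured: group 1 = '9uZt', group 2 = '7n.q1bbr9upMvslofm09uEZfp7h8-5i'.

('9uZt', '7n.q1bbr9upMvslofm09uEZfp7h8-5i')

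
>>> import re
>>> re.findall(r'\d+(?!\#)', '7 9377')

Because the assertion is negative and zero-width, positions next to the forbidden text are skipped.
No capturing groups, so `findall` returns the 2 full match strings.

['7', '9377']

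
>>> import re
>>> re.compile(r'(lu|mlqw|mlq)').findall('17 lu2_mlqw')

`|` is ordered: at each position the engine commits to the first alternative that works.
`findall` collects group 1 from each match (2 total).

['lu', 'mlqw']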